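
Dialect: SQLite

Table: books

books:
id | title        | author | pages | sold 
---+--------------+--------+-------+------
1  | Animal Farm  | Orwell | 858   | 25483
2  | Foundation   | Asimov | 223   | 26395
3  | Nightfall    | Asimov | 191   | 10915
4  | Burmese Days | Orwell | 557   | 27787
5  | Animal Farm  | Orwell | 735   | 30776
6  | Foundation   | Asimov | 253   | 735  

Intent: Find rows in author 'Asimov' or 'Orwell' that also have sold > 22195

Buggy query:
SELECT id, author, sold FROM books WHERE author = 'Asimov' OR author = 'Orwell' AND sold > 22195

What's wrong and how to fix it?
Bug: Without parentheses, AND is evaluated before OR, so the sold filter only applies to the 'Orwell' branch

Fix: Group the OR with parentheses (or use IN), then AND the threshold

Corrected query:
SELECT id, author, sold FROM books WHERE (author = 'Asimov' OR author = 'Orwell') AND sold > 22195

Result:
id | author | sold 
---+--------+------
1  | Orwell | 25483
2  | Asimov | 26395
4  | Orwell | 27787
5  | Orwell | 30776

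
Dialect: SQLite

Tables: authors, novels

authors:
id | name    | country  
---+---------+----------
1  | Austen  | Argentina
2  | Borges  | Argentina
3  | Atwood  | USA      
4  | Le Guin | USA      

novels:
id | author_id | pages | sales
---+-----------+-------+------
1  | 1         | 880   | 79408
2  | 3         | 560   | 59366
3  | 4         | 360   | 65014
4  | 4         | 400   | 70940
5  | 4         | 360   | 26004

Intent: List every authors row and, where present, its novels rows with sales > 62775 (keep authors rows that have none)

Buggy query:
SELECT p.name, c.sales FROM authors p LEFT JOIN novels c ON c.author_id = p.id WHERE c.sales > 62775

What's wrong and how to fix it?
Bug: A WHERE condition on the right-hand table after LEFT JOIN drops unmatched parents

Fix: Put 'c.sales > 62775' in the JOIN's ON clause instead of WHERE

Corrected query:
SELECT p.name, c.sales FROM authors p LEFT JOIN novels c ON c.author_id = p.id AND c.sales > 62775

Result:
name    | sales
--------+------
Austen  | 79408
Borges  | NULL 
Atwood  | NULL 
Le Guin | 65014
Le Guin | 70940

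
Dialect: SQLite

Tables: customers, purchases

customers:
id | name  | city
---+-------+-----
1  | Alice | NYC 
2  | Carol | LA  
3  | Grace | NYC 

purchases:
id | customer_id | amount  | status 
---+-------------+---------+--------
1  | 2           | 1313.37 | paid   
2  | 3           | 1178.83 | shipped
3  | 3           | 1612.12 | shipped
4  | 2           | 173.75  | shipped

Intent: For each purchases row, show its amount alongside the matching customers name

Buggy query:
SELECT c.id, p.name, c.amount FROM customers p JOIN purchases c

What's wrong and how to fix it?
Bug: JOIN with no ON clause produces a cartesian product; every purchases row pairs with every customers row

Fix: Specify the join condition linking the foreign key to the parent id

Corrected query:
SELECT c.id, p.name, c.amount FROM customers p JOIN purchases c ON c.customer_id = p.id

Result:
id | name  | amount 
---+-------+--------
1  | Carol | 1313.37
2  | Grace | 1178.83
3  | Grace | 1612.12
4  | Carol | 173.75 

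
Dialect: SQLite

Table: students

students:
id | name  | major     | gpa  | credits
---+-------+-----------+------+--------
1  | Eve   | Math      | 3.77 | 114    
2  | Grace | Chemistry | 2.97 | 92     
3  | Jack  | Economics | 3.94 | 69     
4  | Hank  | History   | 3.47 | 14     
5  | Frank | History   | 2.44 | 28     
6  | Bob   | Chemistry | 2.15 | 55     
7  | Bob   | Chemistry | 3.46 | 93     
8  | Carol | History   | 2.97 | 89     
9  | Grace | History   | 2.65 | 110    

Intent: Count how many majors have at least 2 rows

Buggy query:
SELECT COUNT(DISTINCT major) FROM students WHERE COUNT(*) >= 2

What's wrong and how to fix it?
Bug: WHERE filters individual rows, not groups, so a group-level COUNT is invalid there

Fix: Use a subquery that GROUPs and filters with HAVING, then count its rows

Corrected query:
SELECT COUNT(*) FROM (SELECT major FROM students GROUP BY major HAVING COUNT(*) >= 2)

Result:
COUNT(*)
--------
2       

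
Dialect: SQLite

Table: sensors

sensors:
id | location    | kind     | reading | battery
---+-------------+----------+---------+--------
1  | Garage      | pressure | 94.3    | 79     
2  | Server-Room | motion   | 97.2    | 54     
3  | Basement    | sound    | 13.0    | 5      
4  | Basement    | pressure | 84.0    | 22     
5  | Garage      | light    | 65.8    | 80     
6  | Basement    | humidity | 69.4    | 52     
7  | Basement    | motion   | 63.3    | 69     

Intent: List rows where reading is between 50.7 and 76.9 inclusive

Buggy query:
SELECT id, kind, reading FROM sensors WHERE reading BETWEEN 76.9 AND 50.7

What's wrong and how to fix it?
Bug: The bounds are reversed; BETWEEN a AND b requires a <= b to match anything

Fix: Swap the bounds so the smaller value comes first

Corrected query:
SELECT id, kind, reading FROM sensors WHERE reading BETWEEN 50.7 AND 76.9

Result:
id | kind     | reading
---+----------+--------
5  | light    | 65.8   
6  | humidity | 69.4   
7  | motion   | 63.3   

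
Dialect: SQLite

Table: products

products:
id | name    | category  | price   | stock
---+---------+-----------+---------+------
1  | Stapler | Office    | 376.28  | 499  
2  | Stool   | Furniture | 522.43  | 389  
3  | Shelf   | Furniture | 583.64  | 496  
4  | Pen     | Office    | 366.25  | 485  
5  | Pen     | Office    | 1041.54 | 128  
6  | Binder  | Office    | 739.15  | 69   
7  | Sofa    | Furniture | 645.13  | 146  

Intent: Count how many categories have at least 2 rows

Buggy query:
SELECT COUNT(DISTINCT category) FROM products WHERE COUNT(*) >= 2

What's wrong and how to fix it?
Bug: WHERE filters individual rows, not groups, so a group-level COUNT is invalid there

Fix: Group first with HAVING COUNT(*) >= 2, then COUNT the resulting groups

Corrected query:
SELECT COUNT(*) FROM (SELECT category FROM products GROUP BY category HAVING COUNT(*) >= 2)

Result:
COUNT(*)
--------
2       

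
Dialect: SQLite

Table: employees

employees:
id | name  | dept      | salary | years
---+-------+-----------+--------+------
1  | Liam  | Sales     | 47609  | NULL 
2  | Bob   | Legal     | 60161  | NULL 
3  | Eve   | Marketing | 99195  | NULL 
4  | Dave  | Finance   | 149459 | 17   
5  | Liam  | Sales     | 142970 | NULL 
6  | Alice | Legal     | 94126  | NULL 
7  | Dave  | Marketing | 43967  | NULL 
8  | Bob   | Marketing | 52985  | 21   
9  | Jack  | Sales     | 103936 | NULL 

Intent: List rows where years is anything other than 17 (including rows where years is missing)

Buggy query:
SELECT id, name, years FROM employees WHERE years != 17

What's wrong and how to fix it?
Bug: 'years != 17' is unknown when years is NULL, so NULL rows are silently excluded

Fix: Add an explicit OR years IS NULL to include the missing-value rows

Corrected query:
SELECT id, name, years FROM employees WHERE years != 17 OR years IS NULL

Result:
id | name  | years
---+-------+------
1  | Liam  | NULL 
2  | Bob   | NULL 
3  | Eve   | NULL 
5  | Liam  | NULL 
6  | Alice | NULL 
7  | Dave  | NULL 
8  | Bob   | 21   
9  | Jack  | NULL 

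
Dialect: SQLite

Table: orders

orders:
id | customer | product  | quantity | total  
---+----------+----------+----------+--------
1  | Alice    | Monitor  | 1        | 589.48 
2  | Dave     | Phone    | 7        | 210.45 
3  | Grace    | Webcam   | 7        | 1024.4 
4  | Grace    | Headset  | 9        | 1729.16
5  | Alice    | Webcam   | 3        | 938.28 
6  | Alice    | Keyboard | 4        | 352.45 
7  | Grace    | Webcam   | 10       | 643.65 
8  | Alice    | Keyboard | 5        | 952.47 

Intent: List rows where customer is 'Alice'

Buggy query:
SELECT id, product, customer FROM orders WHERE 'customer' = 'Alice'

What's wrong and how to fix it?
Bug: 'customer' in single quotes is a string literal, not the column; the comparison is literal-vs-literal and never true

Fix: Reference the column as customer without single quotes

Corrected query:
SELECT id, product, customer FROM orders WHERE customer = 'Alice'

Result:
id | product  | customer
---+----------+---------
1  | Monitor  | Alice   
5  | Webcam   | Alice   
6  | Keyboard | Alice   
8  | Keyboard | Alice   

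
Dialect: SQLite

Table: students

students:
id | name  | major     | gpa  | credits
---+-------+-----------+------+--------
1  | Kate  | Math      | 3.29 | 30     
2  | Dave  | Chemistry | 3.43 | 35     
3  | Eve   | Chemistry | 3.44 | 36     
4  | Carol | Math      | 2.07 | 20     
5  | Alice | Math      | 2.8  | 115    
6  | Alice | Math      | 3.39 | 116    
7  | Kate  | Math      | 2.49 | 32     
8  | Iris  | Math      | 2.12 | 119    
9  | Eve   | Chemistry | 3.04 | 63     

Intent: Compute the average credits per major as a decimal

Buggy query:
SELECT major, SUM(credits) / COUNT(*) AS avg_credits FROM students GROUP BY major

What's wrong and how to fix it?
Bug: Both operands are integers, so '/' performs integer division and truncates

Fix: Multiply by 1.0 (or CAST to REAL) to force floating-point division

Corrected query:
SELECT major, SUM(credits) * 1.0 / COUNT(*) AS avg_credits FROM students GROUP BY major

Result:
major     | avg_credits
----------+------------
Chemistry | 44.666667  
Math      | 72         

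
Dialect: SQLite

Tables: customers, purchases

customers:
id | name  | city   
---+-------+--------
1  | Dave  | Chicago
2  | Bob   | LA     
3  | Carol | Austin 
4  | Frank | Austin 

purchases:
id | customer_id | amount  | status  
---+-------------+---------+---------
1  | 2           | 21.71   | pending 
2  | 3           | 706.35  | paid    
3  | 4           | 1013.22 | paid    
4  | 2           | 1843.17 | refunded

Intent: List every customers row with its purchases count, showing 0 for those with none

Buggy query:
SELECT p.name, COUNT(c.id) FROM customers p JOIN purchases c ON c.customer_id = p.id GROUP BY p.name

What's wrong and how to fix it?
Bug: INNER JOIN drops customers rows that have no matching purchases rows

Fix: Switch to LEFT JOIN to retain unmatched parent rows

Corrected query:
SELECT p.name, COUNT(c.id) FROM customers p LEFT JOIN purchases c ON c.customer_id = p.id GROUP BY p.name

Result:
name  | COUNT(c.id)
------+------------
Bob   | 2          
Carol | 1          
Dave  | 0          
Frank | 1          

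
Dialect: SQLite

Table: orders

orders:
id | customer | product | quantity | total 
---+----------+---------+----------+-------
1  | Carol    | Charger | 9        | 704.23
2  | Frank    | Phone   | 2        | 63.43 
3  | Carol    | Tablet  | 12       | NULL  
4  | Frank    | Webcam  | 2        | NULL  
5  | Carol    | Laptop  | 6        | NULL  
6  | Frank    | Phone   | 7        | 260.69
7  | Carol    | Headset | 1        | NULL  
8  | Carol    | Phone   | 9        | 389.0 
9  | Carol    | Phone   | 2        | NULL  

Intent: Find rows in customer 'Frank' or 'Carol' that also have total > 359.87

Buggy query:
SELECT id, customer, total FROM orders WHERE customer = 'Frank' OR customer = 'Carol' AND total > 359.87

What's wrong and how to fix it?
Bug: AND binds tighter than OR, so this parses as customer = 'Frank' OR (customer = 'Carol' AND total > 359.87)

Fix: Add parentheses around the OR so the AND applies to both alternatives

Corrected query:
SELECT id, customer, total FROM orders WHERE (customer = 'Frank' OR customer = 'Carol') AND total > 359.87

Result:
id | customer | total 
---+----------+-------
1  | Carol    | 704.23
8  | Carol    | 389   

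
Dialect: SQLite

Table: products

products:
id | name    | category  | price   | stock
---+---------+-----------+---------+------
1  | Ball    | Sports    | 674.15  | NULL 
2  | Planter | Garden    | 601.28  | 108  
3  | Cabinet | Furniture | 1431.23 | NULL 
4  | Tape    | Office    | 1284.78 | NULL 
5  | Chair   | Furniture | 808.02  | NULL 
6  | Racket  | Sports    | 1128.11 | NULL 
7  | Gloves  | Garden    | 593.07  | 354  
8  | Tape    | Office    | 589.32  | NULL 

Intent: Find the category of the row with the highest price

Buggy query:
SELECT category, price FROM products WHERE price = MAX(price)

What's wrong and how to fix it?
Bug: MAX(price) is an aggregate and cannot be used directly in WHERE

Fix: Use a subquery: WHERE price = (SELECT MAX(price) FROM products)

Corrected query:
SELECT category, price FROM products WHERE price = (SELECT MAX(price) FROM products)

Result:
category  | price  
----------+--------
Furniture | 1431.23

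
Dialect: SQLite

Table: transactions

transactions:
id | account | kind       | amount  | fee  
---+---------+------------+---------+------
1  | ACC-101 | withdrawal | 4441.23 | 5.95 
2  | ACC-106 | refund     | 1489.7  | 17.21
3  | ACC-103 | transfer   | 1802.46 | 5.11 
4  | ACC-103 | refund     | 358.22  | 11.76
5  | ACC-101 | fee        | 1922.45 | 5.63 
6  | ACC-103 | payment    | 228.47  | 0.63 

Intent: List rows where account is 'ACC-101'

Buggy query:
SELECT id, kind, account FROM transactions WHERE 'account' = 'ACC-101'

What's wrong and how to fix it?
Bug: Single quotes denote string literals in SQL; the column name is being compared as a constant string

Fix: Reference the column as account without single quotes

Corrected query:
SELECT id, kind, account FROM transactions WHERE account = 'ACC-101'

Result:
id | kind       | account
---+------------+--------
1  | withdrawal | ACC-101
5  | fee        | ACC-101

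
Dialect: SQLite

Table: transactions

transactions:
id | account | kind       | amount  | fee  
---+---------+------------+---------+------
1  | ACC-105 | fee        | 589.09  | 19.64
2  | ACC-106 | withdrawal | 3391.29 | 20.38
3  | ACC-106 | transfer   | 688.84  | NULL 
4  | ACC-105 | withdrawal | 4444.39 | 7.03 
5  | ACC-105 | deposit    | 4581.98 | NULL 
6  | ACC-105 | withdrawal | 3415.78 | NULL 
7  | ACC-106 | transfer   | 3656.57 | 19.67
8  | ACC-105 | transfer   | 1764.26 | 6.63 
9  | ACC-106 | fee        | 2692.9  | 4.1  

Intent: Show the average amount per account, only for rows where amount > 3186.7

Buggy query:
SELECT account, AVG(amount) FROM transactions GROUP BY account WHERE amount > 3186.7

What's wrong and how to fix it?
Bug: Row-level WHERE must come before GROUP BY in the clause order

Fix: Move the WHERE clause before GROUP BY

Corrected query:
SELECT account, AVG(amount) FROM transactions WHERE amount > 3186.7 GROUP BY account

Result:
account | AVG(amount)
--------+------------
ACC-105 | 4147.383333
ACC-106 | 3523.93    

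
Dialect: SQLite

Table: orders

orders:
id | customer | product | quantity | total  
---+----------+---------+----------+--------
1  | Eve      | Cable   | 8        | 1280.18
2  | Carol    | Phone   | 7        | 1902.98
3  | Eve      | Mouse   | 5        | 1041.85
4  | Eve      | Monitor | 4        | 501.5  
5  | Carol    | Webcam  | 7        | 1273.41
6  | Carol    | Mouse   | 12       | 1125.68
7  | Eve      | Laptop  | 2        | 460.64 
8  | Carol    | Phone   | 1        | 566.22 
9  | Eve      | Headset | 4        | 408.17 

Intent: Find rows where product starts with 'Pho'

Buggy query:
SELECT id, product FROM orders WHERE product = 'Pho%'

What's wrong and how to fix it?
Bug: '=' compares the literal string including the % character; pattern matching needs LIKE

Fix: Use LIKE for wildcard pattern matching

Corrected query:
SELECT id, product FROM orders WHERE product LIKE 'Pho%'

Result:
id | product
---+--------
2  | Phone  
8  | Phone  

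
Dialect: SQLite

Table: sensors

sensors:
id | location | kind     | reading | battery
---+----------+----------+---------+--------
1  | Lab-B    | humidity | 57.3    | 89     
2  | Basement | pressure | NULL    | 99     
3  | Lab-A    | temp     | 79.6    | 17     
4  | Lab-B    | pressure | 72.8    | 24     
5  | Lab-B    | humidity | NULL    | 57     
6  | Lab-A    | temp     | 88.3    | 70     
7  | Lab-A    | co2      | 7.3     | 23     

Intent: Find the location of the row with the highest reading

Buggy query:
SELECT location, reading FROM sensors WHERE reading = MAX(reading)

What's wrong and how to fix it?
Bug: MAX(reading) is an aggregate and cannot be used directly in WHERE

Fix: Wrap MAX in a scalar subquery so WHERE compares against a single value

Corrected query:
SELECT location, reading FROM sensors WHERE reading = (SELECT MAX(reading) FROM sensors)

Result:
location | reading
---------+--------
Lab-A    | 88.3   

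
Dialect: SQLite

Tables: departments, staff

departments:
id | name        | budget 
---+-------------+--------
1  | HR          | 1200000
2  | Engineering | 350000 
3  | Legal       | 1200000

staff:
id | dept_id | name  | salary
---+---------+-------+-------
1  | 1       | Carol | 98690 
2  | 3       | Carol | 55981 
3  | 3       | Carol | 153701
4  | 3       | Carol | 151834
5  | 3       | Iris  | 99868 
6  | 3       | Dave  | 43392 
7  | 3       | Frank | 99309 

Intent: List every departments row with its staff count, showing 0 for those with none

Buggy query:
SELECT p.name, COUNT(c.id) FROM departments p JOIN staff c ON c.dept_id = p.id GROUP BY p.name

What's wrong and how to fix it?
Bug: An inner join excludes parents with zero children

Fix: Switch to LEFT JOIN to retain unmatched parent rows

Corrected query:
SELECT p.name, COUNT(c.id) FROM departments p LEFT JOIN staff c ON c.dept_id = p.id GROUP BY p.name

Result:
name        | COUNT(c.id)
------------+------------
Engineering | 0          
HR          | 1          
Legal       | 6          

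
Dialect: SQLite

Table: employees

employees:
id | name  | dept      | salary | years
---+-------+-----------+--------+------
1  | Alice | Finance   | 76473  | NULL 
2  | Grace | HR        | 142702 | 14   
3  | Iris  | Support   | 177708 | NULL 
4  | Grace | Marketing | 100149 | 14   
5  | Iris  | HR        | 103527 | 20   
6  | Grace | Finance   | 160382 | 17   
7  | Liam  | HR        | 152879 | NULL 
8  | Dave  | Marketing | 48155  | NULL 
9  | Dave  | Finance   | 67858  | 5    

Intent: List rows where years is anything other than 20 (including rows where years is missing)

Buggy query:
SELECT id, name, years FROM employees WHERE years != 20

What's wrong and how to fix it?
Bug: 'years != 20' is unknown when years is NULL, so NULL rows are silently excluded

Fix: Handle NULL separately with IS NULL alongside the inequality

Corrected query:
SELECT id, name, years FROM employees WHERE years != 20 OR years IS NULL

Result:
id | name  | years
---+-------+------
1  | Alice | NULL 
2  | Grace | 14   
3  | Iris  | NULL 
4  | Grace | 14   
6  | Grace | 17   
7  | Liam  | NULL 
8  | Dave  | NULL 
9  | Dave  | 5    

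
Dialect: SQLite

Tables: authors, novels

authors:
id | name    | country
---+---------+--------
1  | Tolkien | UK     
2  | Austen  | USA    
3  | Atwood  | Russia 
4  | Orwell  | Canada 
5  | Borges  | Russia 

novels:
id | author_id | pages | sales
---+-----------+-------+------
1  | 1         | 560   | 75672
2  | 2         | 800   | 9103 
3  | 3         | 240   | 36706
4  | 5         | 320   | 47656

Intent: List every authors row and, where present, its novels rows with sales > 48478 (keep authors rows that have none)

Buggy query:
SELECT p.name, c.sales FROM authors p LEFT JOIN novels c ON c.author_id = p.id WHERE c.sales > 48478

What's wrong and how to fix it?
Bug: A WHERE condition on the right-hand table after LEFT JOIN drops unmatched parents

Fix: Put 'c.sales > 48478' in the JOIN's ON clause instead of WHERE

Corrected query:
SELECT p.name, c.sales FROM authors p LEFT JOIN novels c ON c.author_id = p.id AND c.sales > 48478

Result:
name    | sales
--------+------
Tolkien | 75672
Austen  | NULL 
Atwood  | NULL 
Orwell  | NULL 
Borges  | NULL 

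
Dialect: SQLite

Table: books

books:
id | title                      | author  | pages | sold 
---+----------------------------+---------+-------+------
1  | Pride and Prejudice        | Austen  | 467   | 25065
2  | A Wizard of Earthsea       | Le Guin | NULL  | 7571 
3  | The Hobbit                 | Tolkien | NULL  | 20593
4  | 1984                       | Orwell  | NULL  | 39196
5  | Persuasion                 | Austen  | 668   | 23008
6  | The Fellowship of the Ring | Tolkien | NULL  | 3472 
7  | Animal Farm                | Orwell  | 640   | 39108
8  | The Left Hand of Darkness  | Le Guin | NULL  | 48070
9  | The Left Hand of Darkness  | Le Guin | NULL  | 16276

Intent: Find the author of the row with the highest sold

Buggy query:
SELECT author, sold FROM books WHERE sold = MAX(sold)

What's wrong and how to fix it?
Bug: MAX(sold) is an aggregate and cannot be used directly in WHERE

Fix: Use a subquery: WHERE sold = (SELECT MAX(sold) FROM books)

Corrected query:
SELECT author, sold FROM books WHERE sold = (SELECT MAX(sold) FROM books)

Result:
author  | sold 
--------+------
Le Guin | 48070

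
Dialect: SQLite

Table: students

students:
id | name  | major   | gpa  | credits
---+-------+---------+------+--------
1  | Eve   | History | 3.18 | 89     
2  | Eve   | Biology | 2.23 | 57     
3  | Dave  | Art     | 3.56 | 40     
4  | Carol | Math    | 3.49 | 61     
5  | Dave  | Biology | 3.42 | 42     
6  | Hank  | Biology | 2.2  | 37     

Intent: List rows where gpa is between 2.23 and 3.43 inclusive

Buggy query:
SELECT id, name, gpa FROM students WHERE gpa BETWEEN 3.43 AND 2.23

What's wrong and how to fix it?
Bug: The bounds are reversed; BETWEEN a AND b requires a <= b to match anything

Fix: Write BETWEEN 2.23 AND 3.43

Corrected query:
SELECT id, name, gpa FROM students WHERE gpa BETWEEN 2.23 AND 3.43

Result:
id | name | gpa 
---+------+-----
1  | Eve  | 3.18
2  | Eve  | 2.23
5  | Dave | 3.42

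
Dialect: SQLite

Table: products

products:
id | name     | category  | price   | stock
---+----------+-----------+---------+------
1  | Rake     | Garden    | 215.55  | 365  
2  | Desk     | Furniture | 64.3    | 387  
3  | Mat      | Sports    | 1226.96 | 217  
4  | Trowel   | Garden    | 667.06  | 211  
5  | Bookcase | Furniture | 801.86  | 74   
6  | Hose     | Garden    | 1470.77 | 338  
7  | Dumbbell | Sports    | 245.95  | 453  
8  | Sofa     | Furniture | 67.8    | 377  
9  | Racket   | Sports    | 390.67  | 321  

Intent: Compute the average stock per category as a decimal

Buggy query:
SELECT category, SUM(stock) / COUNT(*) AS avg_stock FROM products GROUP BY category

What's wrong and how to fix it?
Bug: SUM(stock) and COUNT(*) are both integers; the division truncates the fractional part

Fix: Cast one side to REAL so the division keeps the fractional part

Corrected query:
SELECT category, SUM(stock) * 1.0 / COUNT(*) AS avg_stock FROM products GROUP BY category

Result:
category  | avg_stock 
----------+-----------
Furniture | 279.333333
Garden    | 304.666667
Sports    | 330.333333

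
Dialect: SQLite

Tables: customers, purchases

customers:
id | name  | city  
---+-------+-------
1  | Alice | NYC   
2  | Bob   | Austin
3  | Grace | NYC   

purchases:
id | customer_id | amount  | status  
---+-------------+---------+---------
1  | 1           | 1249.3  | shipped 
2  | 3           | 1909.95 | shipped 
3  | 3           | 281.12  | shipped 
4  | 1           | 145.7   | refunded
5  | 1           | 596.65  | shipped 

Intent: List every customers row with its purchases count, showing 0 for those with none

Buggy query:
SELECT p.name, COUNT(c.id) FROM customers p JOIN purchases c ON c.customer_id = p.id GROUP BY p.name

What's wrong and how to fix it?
Bug: An inner join excludes parents with zero children

Fix: Use LEFT JOIN so parents without children still appear (COUNT(c.id) gives 0)

Corrected query:
SELECT p.name, COUNT(c.id) FROM customers p LEFT JOIN purchases c ON c.customer_id = p.id GROUP BY p.name

Result:
name  | COUNT(c.id)
------+------------
Alice | 3          
Bob   | 0          
Grace | 2          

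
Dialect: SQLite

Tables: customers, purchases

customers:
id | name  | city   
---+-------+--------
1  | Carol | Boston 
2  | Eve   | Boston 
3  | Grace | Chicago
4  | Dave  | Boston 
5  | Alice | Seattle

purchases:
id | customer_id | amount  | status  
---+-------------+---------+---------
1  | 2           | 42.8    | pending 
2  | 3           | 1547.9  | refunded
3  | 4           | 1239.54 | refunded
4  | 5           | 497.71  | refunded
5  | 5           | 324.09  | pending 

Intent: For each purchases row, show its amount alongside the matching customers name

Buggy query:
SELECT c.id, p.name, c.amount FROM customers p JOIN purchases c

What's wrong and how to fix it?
Bug: JOIN with no ON clause produces a cartesian product; every purchases row pairs with every customers row

Fix: Add ON c.customer_id = p.id to the JOIN

Corrected query:
SELECT c.id, p.name, c.amount FROM customers p JOIN purchases c ON c.customer_id = p.id

Result:
id | name  | amount 
---+-------+--------
1  | Eve   | 42.8   
2  | Grace | 1547.9 
3  | Dave  | 1239.54
4  | Alice | 497.71 
5  | Alice | 324.09 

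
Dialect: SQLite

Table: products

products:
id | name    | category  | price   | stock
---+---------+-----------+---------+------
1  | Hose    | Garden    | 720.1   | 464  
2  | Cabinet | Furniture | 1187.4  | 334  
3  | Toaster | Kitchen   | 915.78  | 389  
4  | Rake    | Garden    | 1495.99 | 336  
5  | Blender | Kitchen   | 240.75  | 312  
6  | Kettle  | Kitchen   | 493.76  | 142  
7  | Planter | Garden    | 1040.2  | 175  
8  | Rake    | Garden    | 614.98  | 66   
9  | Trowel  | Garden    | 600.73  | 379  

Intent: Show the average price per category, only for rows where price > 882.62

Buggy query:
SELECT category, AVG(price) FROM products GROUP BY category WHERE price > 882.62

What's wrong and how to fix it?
Bug: WHERE cannot follow GROUP BY

Fix: Place WHERE between FROM and GROUP BY

Corrected query:
SELECT category, AVG(price) FROM products WHERE price > 882.62 GROUP BY category

Result:
category  | AVG(price)
----------+-----------
Furniture | 1187.4    
Garden    | 1268.095  
Kitchen   | 915.78    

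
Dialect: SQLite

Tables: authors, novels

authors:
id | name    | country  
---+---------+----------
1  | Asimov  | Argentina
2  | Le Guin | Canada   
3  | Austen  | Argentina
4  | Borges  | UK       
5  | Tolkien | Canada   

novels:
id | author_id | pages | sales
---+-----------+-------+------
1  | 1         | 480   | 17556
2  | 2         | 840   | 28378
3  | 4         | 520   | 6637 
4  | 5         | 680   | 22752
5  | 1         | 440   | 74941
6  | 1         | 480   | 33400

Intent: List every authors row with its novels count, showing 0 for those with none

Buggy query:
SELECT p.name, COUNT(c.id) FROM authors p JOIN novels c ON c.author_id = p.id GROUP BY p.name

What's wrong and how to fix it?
Bug: INNER JOIN drops authors rows that have no matching novels rows

Fix: Switch to LEFT JOIN to retain unmatched parent rows

Corrected query:
SELECT p.name, COUNT(c.id) FROM authors p LEFT JOIN novels c ON c.author_id = p.id GROUP BY p.name

Result:
name    | COUNT(c.id)
--------+------------
Asimov  | 3          
Austen  | 0          
Borges  | 1          
Le Guin | 1          
Tolkien | 1          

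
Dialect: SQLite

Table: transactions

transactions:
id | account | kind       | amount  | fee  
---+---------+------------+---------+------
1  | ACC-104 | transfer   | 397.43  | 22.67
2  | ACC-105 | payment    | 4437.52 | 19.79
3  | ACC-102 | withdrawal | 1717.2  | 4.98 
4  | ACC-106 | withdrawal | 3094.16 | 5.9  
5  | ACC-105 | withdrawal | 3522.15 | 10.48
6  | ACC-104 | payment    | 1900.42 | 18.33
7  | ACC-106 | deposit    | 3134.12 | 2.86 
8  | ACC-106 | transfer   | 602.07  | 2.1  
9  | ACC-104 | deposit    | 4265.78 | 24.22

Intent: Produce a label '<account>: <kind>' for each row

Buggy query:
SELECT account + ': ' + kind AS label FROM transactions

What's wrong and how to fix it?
Bug: SQLite uses || for string concatenation; + coerces text to numbers (yielding 0)

Fix: Replace + with || to concatenate text

Corrected query:
SELECT account || ': ' || kind AS label FROM transactions

Result:
label              
-------------------
ACC-104: transfer  
ACC-105: payment   
ACC-102: withdrawal
ACC-106: withdrawal
ACC-105: withdrawal
ACC-104: payment   
ACC-106: deposit   
ACC-106: transfer  
ACC-104: deposit   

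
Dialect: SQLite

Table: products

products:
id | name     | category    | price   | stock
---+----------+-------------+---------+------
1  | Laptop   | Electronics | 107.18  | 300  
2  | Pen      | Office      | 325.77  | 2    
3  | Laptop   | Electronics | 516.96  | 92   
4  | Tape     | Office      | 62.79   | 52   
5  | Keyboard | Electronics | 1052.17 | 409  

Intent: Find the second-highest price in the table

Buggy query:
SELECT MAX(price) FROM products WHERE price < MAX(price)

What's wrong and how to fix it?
Bug: The inner MAX is an aggregate inside WHERE, which is not allowed

Fix: Put the inner MAX in a scalar subquery

Corrected query:
SELECT MAX(price) FROM products WHERE price < (SELECT MAX(price) FROM products)

Result:
MAX(price)
----------
516.96    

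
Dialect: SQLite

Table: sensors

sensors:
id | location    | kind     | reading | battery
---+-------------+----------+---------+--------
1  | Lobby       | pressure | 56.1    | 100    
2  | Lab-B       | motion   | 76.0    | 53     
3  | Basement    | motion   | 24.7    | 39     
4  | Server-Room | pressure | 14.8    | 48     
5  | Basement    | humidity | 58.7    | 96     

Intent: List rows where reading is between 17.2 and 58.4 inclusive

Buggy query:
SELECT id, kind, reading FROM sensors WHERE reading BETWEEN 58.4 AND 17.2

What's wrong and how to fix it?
Bug: BETWEEN expects the lower bound first; with 58.4 AND 17.2 the range is empty

Fix: Write BETWEEN 17.2 AND 58.4

Corrected query:
SELECT id, kind, reading FROM sensors WHERE reading BETWEEN 17.2 AND 58.4

Result:
id | kind     | reading
---+----------+--------
1  | pressure | 56.1   
3  | motion   | 24.7   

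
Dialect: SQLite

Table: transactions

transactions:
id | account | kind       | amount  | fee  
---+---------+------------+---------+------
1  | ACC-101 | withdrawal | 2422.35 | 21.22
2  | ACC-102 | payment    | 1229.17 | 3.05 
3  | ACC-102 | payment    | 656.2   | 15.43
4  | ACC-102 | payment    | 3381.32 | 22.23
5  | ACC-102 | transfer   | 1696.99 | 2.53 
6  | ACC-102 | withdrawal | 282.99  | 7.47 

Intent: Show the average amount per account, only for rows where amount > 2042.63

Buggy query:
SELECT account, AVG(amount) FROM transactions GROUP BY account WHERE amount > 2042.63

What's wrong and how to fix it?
Bug: Row-level WHERE must come before GROUP BY in the clause order

Fix: Place WHERE between FROM and GROUP BY

Corrected query:
SELECT account, AVG(amount) FROM transactions WHERE amount > 2042.63 GROUP BY account

Result:
account | AVG(amount)
--------+------------
ACC-101 | 2422.35    
ACC-102 | 3381.32    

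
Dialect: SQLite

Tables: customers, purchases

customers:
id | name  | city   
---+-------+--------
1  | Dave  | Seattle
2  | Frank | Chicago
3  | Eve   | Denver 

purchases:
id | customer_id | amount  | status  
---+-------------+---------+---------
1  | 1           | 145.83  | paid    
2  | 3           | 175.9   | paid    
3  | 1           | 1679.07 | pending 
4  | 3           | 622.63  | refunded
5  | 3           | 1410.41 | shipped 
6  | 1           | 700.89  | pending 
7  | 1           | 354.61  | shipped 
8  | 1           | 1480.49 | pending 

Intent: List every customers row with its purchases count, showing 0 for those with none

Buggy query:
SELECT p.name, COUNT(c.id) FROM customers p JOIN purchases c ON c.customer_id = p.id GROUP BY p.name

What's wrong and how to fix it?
Bug: INNER JOIN drops customers rows that have no matching purchases rows

Fix: Switch to LEFT JOIN to retain unmatched parent rows

Corrected query:
SELECT p.name, COUNT(c.id) FROM customers p LEFT JOIN purchases c ON c.customer_id = p.id GROUP BY p.name

Result:
name  | COUNT(c.id)
------+------------
Dave  | 5          
Eve   | 3          
Frank | 0          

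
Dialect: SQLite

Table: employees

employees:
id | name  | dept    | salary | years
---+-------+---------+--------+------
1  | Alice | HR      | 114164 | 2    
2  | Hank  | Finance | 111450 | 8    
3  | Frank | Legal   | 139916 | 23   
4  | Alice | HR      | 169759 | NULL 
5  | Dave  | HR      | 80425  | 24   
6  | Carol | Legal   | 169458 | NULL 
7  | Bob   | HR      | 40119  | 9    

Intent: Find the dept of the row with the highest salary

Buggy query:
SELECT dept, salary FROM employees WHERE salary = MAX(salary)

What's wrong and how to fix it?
Bug: WHERE is evaluated per row; an aggregate over the whole table isn't defined there

Fix: Use a subquery: WHERE salary = (SELECT MAX(salary) FROM employees)

Corrected query:
SELECT dept, salary FROM employees WHERE salary = (SELECT MAX(salary) FROM employees)

Result:
dept | salary
-----+-------
HR   | 169759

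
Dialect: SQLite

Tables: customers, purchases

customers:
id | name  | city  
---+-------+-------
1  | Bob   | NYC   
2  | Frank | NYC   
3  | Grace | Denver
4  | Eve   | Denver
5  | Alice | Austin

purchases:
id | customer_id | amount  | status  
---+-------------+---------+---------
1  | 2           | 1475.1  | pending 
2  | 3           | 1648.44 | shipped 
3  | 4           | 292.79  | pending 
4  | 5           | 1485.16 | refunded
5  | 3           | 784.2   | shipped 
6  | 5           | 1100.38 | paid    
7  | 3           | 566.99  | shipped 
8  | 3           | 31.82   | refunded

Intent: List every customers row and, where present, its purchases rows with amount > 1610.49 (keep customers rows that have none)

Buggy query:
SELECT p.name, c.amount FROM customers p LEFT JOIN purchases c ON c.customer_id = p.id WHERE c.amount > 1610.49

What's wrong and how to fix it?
Bug: Filtering c.amount in WHERE discards the NULL rows produced by LEFT JOIN, turning it into an inner join

Fix: Put 'c.amount > 1610.49' in the JOIN's ON clause instead of WHERE

Corrected query:
SELECT p.name, c.amount FROM customers p LEFT JOIN purchases c ON c.customer_id = p.id AND c.amount > 1610.49

Result:
name  | amount 
------+--------
Bob   | NULL   
Frank | NULL   
Grace | 1648.44
Eve   | NULL   
Alice | NULL   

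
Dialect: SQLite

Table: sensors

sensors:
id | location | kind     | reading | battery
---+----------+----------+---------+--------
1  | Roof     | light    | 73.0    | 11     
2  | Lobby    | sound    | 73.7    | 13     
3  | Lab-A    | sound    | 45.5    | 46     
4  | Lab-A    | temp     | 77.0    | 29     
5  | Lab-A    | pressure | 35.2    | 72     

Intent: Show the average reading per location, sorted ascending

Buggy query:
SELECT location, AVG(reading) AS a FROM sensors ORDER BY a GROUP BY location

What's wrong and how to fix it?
Bug: GROUP BY must precede ORDER BY

Fix: Reorder: SELECT … FROM … GROUP BY … ORDER BY …

Corrected query:
SELECT location, AVG(reading) AS a FROM sensors GROUP BY location ORDER BY a

Result:
location | a        
---------+----------
Lab-A    | 52.566667
Roof     | 73       
Lobby    | 73.7     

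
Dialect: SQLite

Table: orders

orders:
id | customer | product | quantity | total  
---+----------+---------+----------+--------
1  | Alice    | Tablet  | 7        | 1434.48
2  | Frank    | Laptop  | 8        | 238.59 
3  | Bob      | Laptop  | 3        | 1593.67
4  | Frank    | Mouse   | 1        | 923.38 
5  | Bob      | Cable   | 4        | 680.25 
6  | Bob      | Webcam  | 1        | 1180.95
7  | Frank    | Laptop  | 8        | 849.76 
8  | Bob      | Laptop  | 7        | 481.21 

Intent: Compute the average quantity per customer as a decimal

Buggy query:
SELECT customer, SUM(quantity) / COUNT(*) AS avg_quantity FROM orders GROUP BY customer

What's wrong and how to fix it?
Bug: SUM(quantity) and COUNT(*) are both integers; the division truncates the fractional part

Fix: Multiply by 1.0 (or CAST to REAL) to force floating-point division

Corrected query:
SELECT customer, SUM(quantity) * 1.0 / COUNT(*) AS avg_quantity FROM orders GROUP BY customer

Result:
customer | avg_quantity
---------+-------------
Alice    | 7           
Bob      | 3.75        
Frank    | 5.666667    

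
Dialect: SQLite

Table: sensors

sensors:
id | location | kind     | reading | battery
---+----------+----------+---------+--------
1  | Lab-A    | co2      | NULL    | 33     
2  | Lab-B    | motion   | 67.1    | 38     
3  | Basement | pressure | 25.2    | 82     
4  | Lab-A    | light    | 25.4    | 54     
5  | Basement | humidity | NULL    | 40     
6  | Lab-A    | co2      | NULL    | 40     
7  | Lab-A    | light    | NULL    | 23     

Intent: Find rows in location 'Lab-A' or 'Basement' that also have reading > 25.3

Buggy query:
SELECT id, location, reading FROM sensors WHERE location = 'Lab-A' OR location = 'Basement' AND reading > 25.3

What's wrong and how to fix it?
Bug: Without parentheses, AND is evaluated before OR, so the reading filter only applies to the 'Basement' branch

Fix: Add parentheses around the OR so the AND applies to both alternatives

Corrected query:
SELECT id, location, reading FROM sensors WHERE (location = 'Lab-A' OR location = 'Basement') AND reading > 25.3

Result:
id | location | reading
---+----------+--------
4  | Lab-A    | 25.4   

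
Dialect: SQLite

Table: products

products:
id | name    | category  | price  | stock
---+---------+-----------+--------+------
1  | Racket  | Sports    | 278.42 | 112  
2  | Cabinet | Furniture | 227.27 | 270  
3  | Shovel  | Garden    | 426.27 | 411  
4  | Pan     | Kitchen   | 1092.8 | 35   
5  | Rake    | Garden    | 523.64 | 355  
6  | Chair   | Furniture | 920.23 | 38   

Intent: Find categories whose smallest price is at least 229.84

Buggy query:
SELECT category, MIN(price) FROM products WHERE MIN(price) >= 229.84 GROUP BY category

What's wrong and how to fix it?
Bug: MIN() in WHERE is a misuse of aggregate

Fix: Replace WHERE with HAVING after the GROUP BY

Corrected query:
SELECT category, MIN(price) FROM products GROUP BY category HAVING MIN(price) >= 229.84

Result:
category | MIN(price)
---------+-----------
Garden   | 426.27    
Kitchen  | 1092.8    
Sports   | 278.42    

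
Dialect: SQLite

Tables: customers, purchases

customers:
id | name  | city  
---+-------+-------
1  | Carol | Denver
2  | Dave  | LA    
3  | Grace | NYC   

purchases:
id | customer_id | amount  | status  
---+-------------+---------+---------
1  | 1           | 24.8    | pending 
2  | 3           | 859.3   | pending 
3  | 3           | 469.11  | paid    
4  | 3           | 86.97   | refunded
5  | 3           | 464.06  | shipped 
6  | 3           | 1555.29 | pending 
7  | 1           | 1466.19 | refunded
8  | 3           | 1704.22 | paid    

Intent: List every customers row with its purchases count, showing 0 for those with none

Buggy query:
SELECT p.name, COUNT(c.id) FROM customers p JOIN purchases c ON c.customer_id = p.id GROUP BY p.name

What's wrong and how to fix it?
Bug: INNER JOIN drops customers rows that have no matching purchases rows

Fix: Switch to LEFT JOIN to retain unmatched parent rows

Corrected query:
SELECT p.name, COUNT(c.id) FROM customers p LEFT JOIN purchases c ON c.customer_id = p.id GROUP BY p.name

Result:
name  | COUNT(c.id)
------+------------
Carol | 2          
Dave  | 0          
Grace | 6          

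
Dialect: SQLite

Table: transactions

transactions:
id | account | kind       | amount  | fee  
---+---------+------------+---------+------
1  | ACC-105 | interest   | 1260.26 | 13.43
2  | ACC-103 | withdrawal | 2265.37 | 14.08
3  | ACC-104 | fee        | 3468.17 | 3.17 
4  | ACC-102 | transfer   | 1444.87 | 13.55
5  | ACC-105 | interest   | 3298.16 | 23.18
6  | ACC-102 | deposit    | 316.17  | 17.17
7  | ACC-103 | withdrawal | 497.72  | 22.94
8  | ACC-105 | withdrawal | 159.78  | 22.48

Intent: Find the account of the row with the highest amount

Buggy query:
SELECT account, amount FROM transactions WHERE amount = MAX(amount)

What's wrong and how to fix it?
Bug: WHERE is evaluated per row; an aggregate over the whole table isn't defined there

Fix: Wrap MAX in a scalar subquery so WHERE compares against a single value

Corrected query:
SELECT account, amount FROM transactions WHERE amount = (SELECT MAX(amount) FROM transactions)

Result:
account | amount 
--------+--------
ACC-104 | 3468.17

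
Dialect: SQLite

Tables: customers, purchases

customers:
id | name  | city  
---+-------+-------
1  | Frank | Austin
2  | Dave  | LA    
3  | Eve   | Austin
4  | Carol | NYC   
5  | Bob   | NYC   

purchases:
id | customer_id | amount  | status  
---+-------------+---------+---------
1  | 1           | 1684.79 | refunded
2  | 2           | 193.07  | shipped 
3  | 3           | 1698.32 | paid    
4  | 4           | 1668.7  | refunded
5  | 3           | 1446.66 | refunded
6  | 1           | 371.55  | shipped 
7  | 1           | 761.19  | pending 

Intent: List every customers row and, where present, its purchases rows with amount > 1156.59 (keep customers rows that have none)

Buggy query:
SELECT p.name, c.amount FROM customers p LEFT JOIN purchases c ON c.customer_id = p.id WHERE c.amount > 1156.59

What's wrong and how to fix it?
Bug: A WHERE condition on the right-hand table after LEFT JOIN drops unmatched parents

Fix: Move the right-table condition into the ON clause so unmatched parents are kept

Corrected query:
SELECT p.name, c.amount FROM customers p LEFT JOIN purchases c ON c.customer_id = p.id AND c.amount > 1156.59

Result:
name  | amount 
------+--------
Frank | 1684.79
Dave  | NULL   
Eve   | 1446.66
Eve   | 1698.32
Carol | 1668.7 
Bob   | NULL   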